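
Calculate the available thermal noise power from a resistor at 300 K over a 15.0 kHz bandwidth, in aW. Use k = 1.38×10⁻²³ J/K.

P_n = kTB = 1.38×10⁻²³ × 300 × 1.50×10⁴ = 6.21×10⁻¹⁷ W = 62.1 aW

62.1 aW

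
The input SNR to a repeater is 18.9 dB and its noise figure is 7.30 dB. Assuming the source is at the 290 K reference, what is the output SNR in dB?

By definition F = SNR_in/SNR_out, so in dB: SNR_out = SNR_in − NF
SNR_out = 18.9 − 7.30 = 11.60 dB

11.60 dB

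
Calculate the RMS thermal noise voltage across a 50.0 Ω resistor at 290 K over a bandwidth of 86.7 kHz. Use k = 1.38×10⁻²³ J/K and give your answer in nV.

V_n = √(4kTRB)
4kTRB = 4 × 1.38×10⁻²³ × 290 × 5.00×10¹ × 8.67×10⁴ = 6.94×10⁻¹⁴ V²
V_n = √(6.94×10⁻¹⁴) = 2.63×10⁻⁷ V = 263 nV

263 nV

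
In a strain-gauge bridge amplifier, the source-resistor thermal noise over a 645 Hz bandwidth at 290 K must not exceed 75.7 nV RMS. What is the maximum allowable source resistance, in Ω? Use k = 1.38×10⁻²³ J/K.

555 Ω

Johnson–Nyquist: V_n = √(4kTRB) ⇒ R = V_n² / (4kTB)
4kTB = 4 × 1.38×10⁻²³ × 290 × 6.45×10² = 1.03×10⁻¹⁷
R = (7.57×10⁻⁸)² / 1.03×10⁻¹⁷ = 5.55×10² Ω = 555 Ω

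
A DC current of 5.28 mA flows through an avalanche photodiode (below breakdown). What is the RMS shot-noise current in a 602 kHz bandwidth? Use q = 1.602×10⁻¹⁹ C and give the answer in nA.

31.9 nA

I_n = √(2qI·B)
2qI·B = 2 × 1.602×10⁻¹⁹ × 5.28×10⁻³ × 6.02×10⁵ = 1.02×10⁻¹⁵ A²
I_n = √(1.02×10⁻¹⁵) = 3.19×10⁻⁸ A = 31.9 nA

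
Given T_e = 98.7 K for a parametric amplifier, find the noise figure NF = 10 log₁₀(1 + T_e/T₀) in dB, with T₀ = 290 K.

F = 1 + T_e/T₀ = 1 + 98.7/290 = 1.34034
NF = 10 log₁₀(1.34034) = 1.27 dB

1.27 dB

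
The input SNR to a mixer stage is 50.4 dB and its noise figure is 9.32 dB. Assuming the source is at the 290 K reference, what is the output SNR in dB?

41.08 dB

By definition F = SNR_in/SNR_out, so in dB: SNR_out = SNR_in − NF
SNR_out = 50.4 − 9.32 = 41.08 dB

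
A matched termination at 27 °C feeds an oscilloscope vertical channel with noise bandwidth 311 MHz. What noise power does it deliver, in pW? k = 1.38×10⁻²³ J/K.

1.29 pW

T = 27 °C + 273.15 = 300.15 K
P_n = kTB = 1.38×10⁻²³ × 300.15 × 3.11×10⁸ = 1.29×10⁻¹² W = 1.29 pW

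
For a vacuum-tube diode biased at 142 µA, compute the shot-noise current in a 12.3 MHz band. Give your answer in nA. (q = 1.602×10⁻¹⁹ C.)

23.7 nA

I_n = √(2qI·B)
2qI·B = 2 × 1.602×10⁻¹⁹ × 1.42×10⁻⁴ × 1.23×10⁷ = 5.60×10⁻¹⁶ A²
I_n = √(5.60×10⁻¹⁶) = 2.37×10⁻⁸ A = 23.7 nA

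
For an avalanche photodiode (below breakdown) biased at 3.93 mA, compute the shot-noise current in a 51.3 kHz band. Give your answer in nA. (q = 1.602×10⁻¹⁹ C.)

8.04 nA

I_n = √(2qI·B)
2qI·B = 2 × 1.602×10⁻¹⁹ × 3.93×10⁻³ × 5.13×10⁴ = 6.46×10⁻¹⁷ A²
I_n = √(6.46×10⁻¹⁷) = 8.04×10⁻⁹ A = 8.04 nA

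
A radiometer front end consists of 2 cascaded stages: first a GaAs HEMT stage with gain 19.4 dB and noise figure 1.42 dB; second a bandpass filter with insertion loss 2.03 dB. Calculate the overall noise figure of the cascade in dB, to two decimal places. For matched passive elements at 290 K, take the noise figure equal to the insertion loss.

1.44 dB

Convert to linear (a loss of L dB is a gain of −L dB): F_i = 10^(NF_i/10), G_i = 10^(G_i,dB/10)
  Stage 1: F_1 = 10^(1.42/10) = 1.387, G_1 = 10^(19.4/10) = 87.10
  Stage 2: F_2 = 10^(2.03/10) = 1.596, G_2 = 10^(−2.03/10) = 0.6266
Friis cascade:
  F = 1.387 + (1.596 − 1)/87.10 = 1.394
NF = 10 log₁₀(1.394) = 1.44 dB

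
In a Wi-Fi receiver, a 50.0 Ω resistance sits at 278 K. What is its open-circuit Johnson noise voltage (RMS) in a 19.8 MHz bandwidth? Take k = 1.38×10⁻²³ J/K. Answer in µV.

V_n = √(4kTRB)
4kTRB = 4 × 1.38×10⁻²³ × 278 × 5.00×10¹ × 1.98×10⁷ = 1.52×10⁻¹¹ V²
V_n = √(1.52×10⁻¹¹) = 3.90×10⁻⁶ V = 3.90 µV

3.90 µV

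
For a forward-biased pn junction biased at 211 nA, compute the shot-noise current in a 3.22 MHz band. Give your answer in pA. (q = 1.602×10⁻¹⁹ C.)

467 pA

I_n = √(2qI·B)
2qI·B = 2 × 1.602×10⁻¹⁹ × 2.11×10⁻⁷ × 3.22×10⁶ = 2.18×10⁻¹⁹ A²
I_n = √(2.18×10⁻¹⁹) = 4.67×10⁻¹⁰ A = 467 pA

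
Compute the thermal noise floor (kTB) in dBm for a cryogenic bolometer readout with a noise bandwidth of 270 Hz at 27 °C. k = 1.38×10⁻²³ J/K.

−149.5 dBm

T = 27 °C + 273.15 = 300.15 K
P_n = kTB = 1.38×10⁻²³ × 300.15 × 2.70×10² = 1.12×10⁻¹⁸ W
In dBm: 10 log₁₀(1.12×10⁻¹⁸ / 10⁻³) = −149.5 dBm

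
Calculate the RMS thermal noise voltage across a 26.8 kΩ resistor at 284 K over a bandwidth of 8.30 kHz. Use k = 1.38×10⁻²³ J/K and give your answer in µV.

V_n = √(4kTRB)
4kTRB = 4 × 1.38×10⁻²³ × 284 × 2.68×10⁴ × 8.30×10³ = 3.49×10⁻¹² V²
V_n = √(3.49×10⁻¹²) = 1.87×10⁻⁶ V = 1.87 µV

1.87 µV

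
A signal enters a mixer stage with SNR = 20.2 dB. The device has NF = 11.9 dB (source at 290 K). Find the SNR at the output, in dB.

8.3 dB

By definition F = SNR_in/SNR_out, so in dB: SNR_out = SNR_in − NF
SNR_out = 20.2 − 11.9 = 8.3 dB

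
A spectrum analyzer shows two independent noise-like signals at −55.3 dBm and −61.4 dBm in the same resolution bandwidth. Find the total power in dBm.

Convert to linear, add, convert back:
P₁ = 2.95×10⁻⁹ W, P₂ = 7.24×10⁻¹⁰ W
P_tot = 3.68×10⁻⁹ W → 10 log₁₀(P_tot / 10⁻³) = −54.3 dBm

−54.3 dBm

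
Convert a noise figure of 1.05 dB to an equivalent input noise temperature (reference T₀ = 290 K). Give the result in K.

F = 10^(1.05/10) = 1.2735
T_e = (F − 1)·T₀ = (1.2735 − 1) × 290 = 79.3 K

79.3 K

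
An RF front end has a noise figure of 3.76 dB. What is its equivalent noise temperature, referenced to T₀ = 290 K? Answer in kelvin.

399 K

F = 10^(3.76/10) = 2.37684
T_e = (F − 1)·T₀ = (2.37684 − 1) × 290 = 399 K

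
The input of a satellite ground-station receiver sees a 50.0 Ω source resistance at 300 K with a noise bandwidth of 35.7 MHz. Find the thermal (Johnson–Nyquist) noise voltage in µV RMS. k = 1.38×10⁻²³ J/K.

5.44 µV

V_n = √(4kTRB)
4kTRB = 4 × 1.38×10⁻²³ × 300 × 5.00×10¹ × 3.57×10⁷ = 2.96×10⁻¹¹ V²
V_n = √(2.96×10⁻¹¹) = 5.44×10⁻⁶ V = 5.44 µV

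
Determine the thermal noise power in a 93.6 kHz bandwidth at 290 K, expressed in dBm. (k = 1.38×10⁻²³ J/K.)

−124.3 dBm

P_n = kTB = 1.38×10⁻²³ × 290 × 9.36×10⁴ = 3.75×10⁻¹⁶ W
In dBm: 10 log₁₀(3.75×10⁻¹⁶ / 10⁻³) = −124.3 dBm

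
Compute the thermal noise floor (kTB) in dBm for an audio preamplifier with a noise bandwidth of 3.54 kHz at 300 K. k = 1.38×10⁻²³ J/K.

P_n = kTB = 1.38×10⁻²³ × 300 × 3.54×10³ = 1.47×10⁻¹⁷ W
In dBm: 10 log₁₀(1.47×10⁻¹⁷ / 10⁻³) = −138.3 dBm

−138.3 dBm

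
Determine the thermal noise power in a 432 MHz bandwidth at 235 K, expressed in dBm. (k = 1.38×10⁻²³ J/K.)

P_n = kTB = 1.38×10⁻²³ × 235 × 4.32×10⁸ = 1.40×10⁻¹² W
In dBm: 10 log₁₀(1.40×10⁻¹² / 10⁻³) = −88.5 dBm

−88.5 dBm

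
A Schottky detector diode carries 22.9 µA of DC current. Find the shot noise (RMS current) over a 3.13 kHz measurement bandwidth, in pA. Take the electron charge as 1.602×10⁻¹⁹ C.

I_n = √(2qI·B)
2qI·B = 2 × 1.602×10⁻¹⁹ × 2.29×10⁻⁵ × 3.13×10³ = 2.30×10⁻²⁰ A²
I_n = √(2.30×10⁻²⁰) = 1.52×10⁻¹⁰ A = 152 pA

152 pA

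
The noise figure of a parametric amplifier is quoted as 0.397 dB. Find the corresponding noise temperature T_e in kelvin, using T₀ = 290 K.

F = 10^(0.397/10) = 1.09572
T_e = (F − 1)·T₀ = (1.09572 − 1) × 290 = 27.8 K

27.8 K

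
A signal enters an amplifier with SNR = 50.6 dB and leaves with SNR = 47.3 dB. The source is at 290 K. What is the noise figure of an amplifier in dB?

3.3 dB

NF (dB) = SNR_in(dB) − SNR_out(dB) when the source is at T₀
NF = 50.6 − 47.3 = 3.3 dB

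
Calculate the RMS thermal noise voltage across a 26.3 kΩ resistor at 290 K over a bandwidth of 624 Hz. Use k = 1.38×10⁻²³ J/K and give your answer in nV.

V_n = √(4kTRB)
4kTRB = 4 × 1.38×10⁻²³ × 290 × 2.63×10⁴ × 6.24×10² = 2.63×10⁻¹³ V²
V_n = √(2.63×10⁻¹³) = 5.13×10⁻⁷ V = 513 nV

513 nV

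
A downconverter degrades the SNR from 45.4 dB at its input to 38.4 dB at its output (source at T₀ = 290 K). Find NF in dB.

7.0 dB

NF (dB) = SNR_in(dB) − SNR_out(dB) when the source is at T₀
NF = 45.4 − 38.4 = 7.0 dB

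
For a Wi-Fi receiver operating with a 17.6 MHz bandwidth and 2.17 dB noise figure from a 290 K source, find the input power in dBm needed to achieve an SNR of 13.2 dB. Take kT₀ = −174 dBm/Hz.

Sensitivity = −174 + 10 log₁₀(B) + NF + SNR_min
= −174 + 72.46 + 2.17 + 13.2
= −86.17 dBm → −86.2 dBm

−86.2 dBm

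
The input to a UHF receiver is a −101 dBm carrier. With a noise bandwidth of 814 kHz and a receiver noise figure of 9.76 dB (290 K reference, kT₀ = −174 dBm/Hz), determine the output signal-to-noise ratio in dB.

4.1 dB

Noise floor: N = −174 + 10 log₁₀(B) + NF
10 log₁₀(8.14×10⁵) = 59.11 dB
N = −174 + 59.11 + 9.76 = −105.13 dBm
SNR = P_sig − N = −101 − (−105.13) = 4.13 dB → 4.1 dB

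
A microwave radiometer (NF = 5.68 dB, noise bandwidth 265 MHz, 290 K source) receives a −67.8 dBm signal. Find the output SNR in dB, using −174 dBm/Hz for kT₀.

Noise floor: N = −174 + 10 log₁₀(B) + NF
10 log₁₀(2.65×10⁸) = 84.23 dB
N = −174 + 84.23 + 5.68 = −84.09 dBm
SNR = P_sig − N = −67.8 − (−84.09) = 16.29 dB → 16.3 dB

16.3 dB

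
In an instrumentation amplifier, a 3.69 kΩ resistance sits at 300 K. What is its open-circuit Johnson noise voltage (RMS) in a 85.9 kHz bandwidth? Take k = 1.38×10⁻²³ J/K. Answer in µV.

2.29 µV

V_n = √(4kTRB)
4kTRB = 4 × 1.38×10⁻²³ × 300 × 3.69×10³ × 8.59×10⁴ = 5.25×10⁻¹² V²
V_n = √(5.25×10⁻¹²) = 2.29×10⁻⁶ V = 2.29 µV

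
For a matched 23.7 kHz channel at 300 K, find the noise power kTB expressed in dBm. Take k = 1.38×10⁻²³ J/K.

P_n = kTB = 1.38×10⁻²³ × 300 × 2.37×10⁴ = 9.81×10⁻¹⁷ W
In dBm: 10 log₁₀(9.81×10⁻¹⁷ / 10⁻³) = −130.1 dBm

−130.1 dBm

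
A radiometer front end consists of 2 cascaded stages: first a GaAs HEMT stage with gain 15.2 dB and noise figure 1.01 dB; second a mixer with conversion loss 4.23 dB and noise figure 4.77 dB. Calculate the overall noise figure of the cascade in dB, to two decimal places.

Convert to linear (a loss of L dB is a gain of −L dB): F_i = 10^(NF_i/10), G_i = 10^(G_i,dB/10)
  Stage 1: F_1 = 10^(1.01/10) = 1.262, G_1 = 10^(15.2/10) = 33.11
  Stage 2: F_2 = 10^(4.77/10) = 2.999, G_2 = 10^(−4.23/10) = 0.3776
Friis cascade:
  F = 1.262 + (2.999 − 1)/33.11 = 1.322
NF = 10 log₁₀(1.322) = 1.21 dB

1.21 dB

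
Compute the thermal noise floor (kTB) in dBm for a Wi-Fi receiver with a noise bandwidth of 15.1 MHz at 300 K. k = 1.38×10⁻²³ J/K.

−102.0 dBm

P_n = kTB = 1.38×10⁻²³ × 300 × 1.51×10⁷ = 6.25×10⁻¹⁴ W
In dBm: 10 log₁₀(6.25×10⁻¹⁴ / 10⁻³) = −102.0 dBm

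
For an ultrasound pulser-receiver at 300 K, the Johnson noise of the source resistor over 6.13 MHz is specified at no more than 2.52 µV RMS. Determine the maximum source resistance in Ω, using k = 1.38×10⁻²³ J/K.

Johnson–Nyquist: V_n = √(4kTRB) ⇒ R = V_n² / (4kTB)
4kTB = 4 × 1.38×10⁻²³ × 300 × 6.13×10⁶ = 1.02×10⁻¹³
R = (2.52×10⁻⁶)² / 1.02×10⁻¹³ = 6.26×10¹ Ω = 62.6 Ω

62.6 Ω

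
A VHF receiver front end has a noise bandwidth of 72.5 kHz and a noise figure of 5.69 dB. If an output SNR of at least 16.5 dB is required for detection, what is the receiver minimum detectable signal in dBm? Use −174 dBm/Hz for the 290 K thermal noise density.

Sensitivity = −174 + 10 log₁₀(B) + NF + SNR_min
= −174 + 48.6 + 5.69 + 16.5
= −103.21 dBm → −103.2 dBm

−103.2 dBm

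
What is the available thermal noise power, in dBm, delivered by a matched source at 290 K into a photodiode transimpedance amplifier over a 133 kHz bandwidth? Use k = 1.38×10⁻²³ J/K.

−122.7 dBm

P_n = kTB = 1.38×10⁻²³ × 290 × 1.33×10⁵ = 5.32×10⁻¹⁶ W
In dBm: 10 log₁₀(5.32×10⁻¹⁶ / 10⁻³) = −122.7 dBm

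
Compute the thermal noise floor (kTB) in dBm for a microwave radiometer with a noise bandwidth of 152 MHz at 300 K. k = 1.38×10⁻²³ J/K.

−92.0 dBm

P_n = kTB = 1.38×10⁻²³ × 300 × 1.52×10⁸ = 6.29×10⁻¹³ W
In dBm: 10 log₁₀(6.29×10⁻¹³ / 10⁻³) = −92.0 dBm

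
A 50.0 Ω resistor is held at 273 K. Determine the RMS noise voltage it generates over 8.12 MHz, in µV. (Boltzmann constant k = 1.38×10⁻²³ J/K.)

2.47 µV

V_n = √(4kTRB)
4kTRB = 4 × 1.38×10⁻²³ × 273 × 5.00×10¹ × 8.12×10⁶ = 6.12×10⁻¹² V²
V_n = √(6.12×10⁻¹²) = 2.47×10⁻⁶ V = 2.47 µV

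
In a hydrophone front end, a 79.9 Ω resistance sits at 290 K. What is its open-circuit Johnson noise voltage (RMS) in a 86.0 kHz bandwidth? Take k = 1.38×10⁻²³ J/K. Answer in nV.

V_n = √(4kTRB)
4kTRB = 4 × 1.38×10⁻²³ × 290 × 7.99×10¹ × 8.60×10⁴ = 1.10×10⁻¹³ V²
V_n = √(1.10×10⁻¹³) = 3.32×10⁻⁷ V = 332 nV

332 nV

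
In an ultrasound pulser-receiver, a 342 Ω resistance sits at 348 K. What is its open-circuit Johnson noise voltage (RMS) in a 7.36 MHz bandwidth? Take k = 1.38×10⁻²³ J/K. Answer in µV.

6.95 µV

V_n = √(4kTRB)
4kTRB = 4 × 1.38×10⁻²³ × 348 × 3.42×10² × 7.36×10⁶ = 4.84×10⁻¹¹ V²
V_n = √(4.84×10⁻¹¹) = 6.95×10⁻⁶ V = 6.95 µV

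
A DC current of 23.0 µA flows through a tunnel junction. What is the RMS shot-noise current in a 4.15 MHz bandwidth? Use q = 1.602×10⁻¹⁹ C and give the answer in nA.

I_n = √(2qI·B)
2qI·B = 2 × 1.602×10⁻¹⁹ × 2.30×10⁻⁵ × 4.15×10⁶ = 3.06×10⁻¹⁷ A²
I_n = √(3.06×10⁻¹⁷) = 5.53×10⁻⁹ A = 5.53 nA

5.53 nA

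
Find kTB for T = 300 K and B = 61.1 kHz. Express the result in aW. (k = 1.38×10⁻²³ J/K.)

253 aW

P_n = kTB = 1.38×10⁻²³ × 300 × 6.11×10⁴ = 2.53×10⁻¹⁶ W = 253 aW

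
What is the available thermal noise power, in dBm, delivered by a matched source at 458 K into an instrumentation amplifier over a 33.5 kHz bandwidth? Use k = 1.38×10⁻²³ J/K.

P_n = kTB = 1.38×10⁻²³ × 458 × 3.35×10⁴ = 2.12×10⁻¹⁶ W
In dBm: 10 log₁₀(2.12×10⁻¹⁶ / 10⁻³) = −126.7 dBm

−126.7 dBm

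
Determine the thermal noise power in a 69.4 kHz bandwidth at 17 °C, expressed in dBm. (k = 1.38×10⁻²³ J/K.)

T = 17 °C + 273.15 = 290.15 K
P_n = kTB = 1.38×10⁻²³ × 290.15 × 6.94×10⁴ = 2.78×10⁻¹⁶ W
In dBm: 10 log₁₀(2.78×10⁻¹⁶ / 10⁻³) = −125.6 dBm

−125.6 dBm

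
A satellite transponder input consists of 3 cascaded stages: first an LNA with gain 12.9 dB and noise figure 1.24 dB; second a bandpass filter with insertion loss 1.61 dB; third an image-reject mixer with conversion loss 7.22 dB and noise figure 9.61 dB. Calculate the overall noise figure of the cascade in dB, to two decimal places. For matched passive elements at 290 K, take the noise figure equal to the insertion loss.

2.92 dB

Convert to linear (a loss of L dB is a gain of −L dB): F_i = 10^(NF_i/10), G_i = 10^(G_i,dB/10)
  Stage 1: F_1 = 10^(1.24/10) = 1.330, G_1 = 10^(12.9/10) = 19.50
  Stage 2: F_2 = 10^(1.61/10) = 1.449, G_2 = 10^(−1.61/10) = 0.6902
  Stage 3: F_3 = 10^(9.61/10) = 9.141, G_3 = 10^(−7.22/10) = 0.1897
Friis cascade:
  F = 1.330 + (1.449 − 1)/19.50 + (9.141 − 1)/13.46 = 1.958
NF = 10 log₁₀(1.958) = 2.92 dB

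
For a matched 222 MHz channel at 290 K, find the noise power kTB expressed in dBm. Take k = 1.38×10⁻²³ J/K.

P_n = kTB = 1.38×10⁻²³ × 290 × 2.22×10⁸ = 8.88×10⁻¹³ W
In dBm: 10 log₁₀(8.88×10⁻¹³ / 10⁻³) = −90.5 dBm

−90.5 dBm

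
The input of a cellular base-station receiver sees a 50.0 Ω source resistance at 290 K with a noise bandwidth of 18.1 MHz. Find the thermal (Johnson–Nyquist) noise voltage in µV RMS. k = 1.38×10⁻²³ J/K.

V_n = √(4kTRB)
4kTRB = 4 × 1.38×10⁻²³ × 290 × 5.00×10¹ × 1.81×10⁷ = 1.45×10⁻¹¹ V²
V_n = √(1.45×10⁻¹¹) = 3.81×10⁻⁶ V = 3.81 µV

3.81 µV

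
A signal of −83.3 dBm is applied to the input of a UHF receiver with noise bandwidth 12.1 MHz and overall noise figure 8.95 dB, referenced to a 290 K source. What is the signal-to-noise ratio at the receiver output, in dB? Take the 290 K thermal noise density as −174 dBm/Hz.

Noise floor: N = −174 + 10 log₁₀(B) + NF
10 log₁₀(1.21×10⁷) = 70.83 dB
N = −174 + 70.83 + 8.95 = −94.22 dBm
SNR = P_sig − N = −83.3 − (−94.22) = 10.92 dB → 10.9 dB

10.9 dB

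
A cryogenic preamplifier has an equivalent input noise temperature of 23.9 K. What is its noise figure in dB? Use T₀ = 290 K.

F = 1 + T_e/T₀ = 1 + 23.9/290 = 1.08241
NF = 10 log₁₀(1.08241) = 0.344 dB

0.344 dB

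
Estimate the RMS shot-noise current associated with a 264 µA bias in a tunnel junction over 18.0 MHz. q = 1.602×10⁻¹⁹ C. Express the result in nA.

39.0 nA

I_n = √(2qI·B)
2qI·B = 2 × 1.602×10⁻¹⁹ × 2.64×10⁻⁴ × 1.80×10⁷ = 1.52×10⁻¹⁵ A²
I_n = √(1.52×10⁻¹⁵) = 3.90×10⁻⁸ A = 39.0 nA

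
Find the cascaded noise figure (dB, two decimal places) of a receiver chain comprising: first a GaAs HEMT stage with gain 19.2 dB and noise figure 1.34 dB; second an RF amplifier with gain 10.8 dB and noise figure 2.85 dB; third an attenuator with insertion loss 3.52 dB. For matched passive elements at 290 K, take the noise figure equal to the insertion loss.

Convert to linear (a loss of L dB is a gain of −L dB): F_i = 10^(NF_i/10), G_i = 10^(G_i,dB/10)
  Stage 1: F_1 = 10^(1.34/10) = 1.361, G_1 = 10^(19.2/10) = 83.18
  Stage 2: F_2 = 10^(2.85/10) = 1.928, G_2 = 10^(10.8/10) = 12.02
  Stage 3: F_3 = 10^(3.52/10) = 2.249, G_3 = 10^(−3.52/10) = 0.4446
Friis cascade:
  F = 1.361 + (1.928 − 1)/83.18 + (2.249 − 1)/1000 = 1.374
NF = 10 log₁₀(1.374) = 1.38 dB

1.38 dB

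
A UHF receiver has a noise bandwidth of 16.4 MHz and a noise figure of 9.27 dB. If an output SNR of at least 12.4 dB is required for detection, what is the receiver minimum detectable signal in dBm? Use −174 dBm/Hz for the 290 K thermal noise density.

−80.2 dBm

Sensitivity = −174 + 10 log₁₀(B) + NF + SNR_min
= −174 + 72.15 + 9.27 + 12.4
= −80.18 dBm → −80.2 dBm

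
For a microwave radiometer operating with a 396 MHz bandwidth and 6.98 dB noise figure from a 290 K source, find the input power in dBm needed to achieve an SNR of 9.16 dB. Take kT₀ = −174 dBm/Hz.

−71.9 dBm

Sensitivity = −174 + 10 log₁₀(B) + NF + SNR_min
= −174 + 85.98 + 6.98 + 9.16
= −71.88 dBm → −71.9 dBm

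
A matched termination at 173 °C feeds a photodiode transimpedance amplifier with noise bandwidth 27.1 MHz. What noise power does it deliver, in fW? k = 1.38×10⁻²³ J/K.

167 fW

T = 173 °C + 273.15 = 446.15 K
P_n = kTB = 1.38×10⁻²³ × 446.15 × 2.71×10⁷ = 1.67×10⁻¹³ W = 167 fW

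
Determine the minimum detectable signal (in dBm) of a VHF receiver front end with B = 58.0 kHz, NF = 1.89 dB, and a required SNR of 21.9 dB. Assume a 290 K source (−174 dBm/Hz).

−102.6 dBm

Sensitivity = −174 + 10 log₁₀(B) + NF + SNR_min
= −174 + 47.63 + 1.89 + 21.9
= −102.58 dBm → −102.6 dBm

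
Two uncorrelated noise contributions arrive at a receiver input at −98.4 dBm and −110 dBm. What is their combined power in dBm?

−98.1 dBm

Convert to linear, add, convert back:
P₁ = 1.45×10⁻¹³ W, P₂ = 1.00×10⁻¹⁴ W
P_tot = 1.55×10⁻¹³ W → 10 log₁₀(P_tot / 10⁻³) = −98.1 dBm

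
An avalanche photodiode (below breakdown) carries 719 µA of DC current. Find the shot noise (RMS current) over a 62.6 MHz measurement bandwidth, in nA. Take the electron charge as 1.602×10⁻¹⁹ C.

I_n = √(2qI·B)
2qI·B = 2 × 1.602×10⁻¹⁹ × 7.19×10⁻⁴ × 6.26×10⁷ = 1.44×10⁻¹⁴ A²
I_n = √(1.44×10⁻¹⁴) = 1.20×10⁻⁷ A = 120 nA

120 nA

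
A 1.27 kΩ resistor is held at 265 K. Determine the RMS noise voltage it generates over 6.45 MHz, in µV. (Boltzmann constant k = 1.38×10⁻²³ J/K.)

V_n = √(4kTRB)
4kTRB = 4 × 1.38×10⁻²³ × 265 × 1.27×10³ × 6.45×10⁶ = 1.20×10⁻¹⁰ V²
V_n = √(1.20×10⁻¹⁰) = 1.09×10⁻⁵ V = 10.9 µV

10.9 µV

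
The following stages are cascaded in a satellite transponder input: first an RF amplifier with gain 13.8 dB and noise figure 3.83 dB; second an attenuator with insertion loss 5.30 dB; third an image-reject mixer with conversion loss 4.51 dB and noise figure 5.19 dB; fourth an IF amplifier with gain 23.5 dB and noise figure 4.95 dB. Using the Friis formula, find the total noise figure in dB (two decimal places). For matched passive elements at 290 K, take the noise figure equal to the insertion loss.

5.67 dB

Convert to linear (a loss of L dB is a gain of −L dB): F_i = 10^(NF_i/10), G_i = 10^(G_i,dB/10)
  Stage 1: F_1 = 10^(3.83/10) = 2.415, G_1 = 10^(13.8/10) = 23.99
  Stage 2: F_2 = 10^(5.30/10) = 3.388, G_2 = 10^(−5.30/10) = 0.2951
  Stage 3: F_3 = 10^(5.19/10) = 3.304, G_3 = 10^(−4.51/10) = 0.3540
  Stage 4: F_4 = 10^(4.95/10) = 3.126, G_4 = 10^(23.5/10) = 223.9
Friis cascade:
  F = 2.415 + (3.388 − 1)/23.99 + (3.304 − 1)/7.079 + (3.126 − 1)/2.506 = 3.689
NF = 10 log₁₀(3.689) = 5.67 dB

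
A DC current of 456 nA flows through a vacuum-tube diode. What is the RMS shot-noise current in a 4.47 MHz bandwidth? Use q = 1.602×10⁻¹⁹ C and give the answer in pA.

808 pA

I_n = √(2qI·B)
2qI·B = 2 × 1.602×10⁻¹⁹ × 4.56×10⁻⁷ × 4.47×10⁶ = 6.53×10⁻¹⁹ A²
I_n = √(6.53×10⁻¹⁹) = 8.08×10⁻¹⁰ A = 808 pA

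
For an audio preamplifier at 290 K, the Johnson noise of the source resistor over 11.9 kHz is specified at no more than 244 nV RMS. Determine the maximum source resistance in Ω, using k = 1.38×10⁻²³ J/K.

Johnson–Nyquist: V_n = √(4kTRB) ⇒ R = V_n² / (4kTB)
4kTB = 4 × 1.38×10⁻²³ × 290 × 1.19×10⁴ = 1.90×10⁻¹⁶
R = (2.44×10⁻⁷)² / 1.90×10⁻¹⁶ = 3.13×10² Ω = 313 Ω

313 Ω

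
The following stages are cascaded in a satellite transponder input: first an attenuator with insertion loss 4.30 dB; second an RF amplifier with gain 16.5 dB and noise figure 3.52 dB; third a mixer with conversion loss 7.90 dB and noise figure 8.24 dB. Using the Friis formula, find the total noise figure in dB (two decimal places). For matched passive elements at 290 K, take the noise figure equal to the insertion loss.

Convert to linear (a loss of L dB is a gain of −L dB): F_i = 10^(NF_i/10), G_i = 10^(G_i,dB/10)
  Stage 1: F_1 = 10^(4.30/10) = 2.692, G_1 = 10^(−4.30/10) = 0.3715
  Stage 2: F_2 = 10^(3.52/10) = 2.249, G_2 = 10^(16.5/10) = 44.67
  Stage 3: F_3 = 10^(8.24/10) = 6.668, G_3 = 10^(−7.90/10) = 0.1622
Friis cascade:
  F = 2.692 + (2.249 − 1)/0.3715 + (6.668 − 1)/16.60 = 6.395
NF = 10 log₁₀(6.395) = 8.06 dB

8.06 dB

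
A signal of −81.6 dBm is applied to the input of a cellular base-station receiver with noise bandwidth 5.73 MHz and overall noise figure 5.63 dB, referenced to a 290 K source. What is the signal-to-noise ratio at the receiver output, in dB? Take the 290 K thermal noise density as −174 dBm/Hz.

Noise floor: N = −174 + 10 log₁₀(B) + NF
10 log₁₀(5.73×10⁶) = 67.58 dB
N = −174 + 67.58 + 5.63 = −100.79 dBm
SNR = P_sig − N = −81.6 − (−100.79) = 19.19 dB → 19.2 dB

19.2 dB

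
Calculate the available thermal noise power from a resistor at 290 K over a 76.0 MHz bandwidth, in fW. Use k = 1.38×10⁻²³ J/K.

304 fW

P_n = kTB = 1.38×10⁻²³ × 290 × 7.60×10⁷ = 3.04×10⁻¹³ W = 304 fW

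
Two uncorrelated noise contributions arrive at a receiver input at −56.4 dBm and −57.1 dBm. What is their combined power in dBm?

Convert to linear, add, convert back:
P₁ = 2.29×10⁻⁹ W, P₂ = 1.95×10⁻⁹ W
P_tot = 4.24×10⁻⁹ W → 10 log₁₀(P_tot / 10⁻³) = −53.7 dBm

−53.7 dBm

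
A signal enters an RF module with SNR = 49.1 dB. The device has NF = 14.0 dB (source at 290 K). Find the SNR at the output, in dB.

35.1 dB

By definition F = SNR_in/SNR_out, so in dB: SNR_out = SNR_in − NF
SNR_out = 49.1 − 14.0 = 35.1 dB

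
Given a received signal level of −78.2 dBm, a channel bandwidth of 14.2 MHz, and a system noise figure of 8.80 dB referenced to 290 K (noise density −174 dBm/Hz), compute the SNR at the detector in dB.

15.5 dB

Noise floor: N = −174 + 10 log₁₀(B) + NF
10 log₁₀(1.42×10⁷) = 71.52 dB
N = −174 + 71.52 + 8.80 = −93.68 dBm
SNR = P_sig − N = −78.2 − (−93.68) = 15.48 dB → 15.5 dB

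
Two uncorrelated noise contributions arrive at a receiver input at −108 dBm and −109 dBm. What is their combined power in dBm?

−105.5 dBm

Convert to linear, add, convert back:
P₁ = 1.58×10⁻¹⁴ W, P₂ = 1.26×10⁻¹⁴ W
P_tot = 2.84×10⁻¹⁴ W → 10 log₁₀(P_tot / 10⁻³) = −105.5 dBm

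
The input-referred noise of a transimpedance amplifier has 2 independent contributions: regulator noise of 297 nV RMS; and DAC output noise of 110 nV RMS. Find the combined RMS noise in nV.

317 nV

Uncorrelated sources add in power (mean-square): V_tot = √(ΣV_i²)
V_tot = √[(2.97×10⁻⁷)² + (1.10×10⁻⁷)²] = 3.17×10⁻⁷ V = 317 nV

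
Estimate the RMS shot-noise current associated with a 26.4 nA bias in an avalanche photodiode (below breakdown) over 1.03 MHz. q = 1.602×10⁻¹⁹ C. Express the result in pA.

93.3 pA

I_n = √(2qI·B)
2qI·B = 2 × 1.602×10⁻¹⁹ × 2.64×10⁻⁸ × 1.03×10⁶ = 8.71×10⁻²¹ A²
I_n = √(8.71×10⁻²¹) = 9.33×10⁻¹¹ A = 93.3 pA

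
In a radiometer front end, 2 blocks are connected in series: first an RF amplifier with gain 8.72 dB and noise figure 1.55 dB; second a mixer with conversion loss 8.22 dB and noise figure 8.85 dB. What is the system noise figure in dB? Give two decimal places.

3.66 dB

Convert to linear (a loss of L dB is a gain of −L dB): F_i = 10^(NF_i/10), G_i = 10^(G_i,dB/10)
  Stage 1: F_1 = 10^(1.55/10) = 1.429, G_1 = 10^(8.72/10) = 7.447
  Stage 2: F_2 = 10^(8.85/10) = 7.674, G_2 = 10^(−8.22/10) = 0.1507
Friis cascade:
  F = 1.429 + (7.674 − 1)/7.447 = 2.325
NF = 10 log₁₀(2.325) = 3.66 dB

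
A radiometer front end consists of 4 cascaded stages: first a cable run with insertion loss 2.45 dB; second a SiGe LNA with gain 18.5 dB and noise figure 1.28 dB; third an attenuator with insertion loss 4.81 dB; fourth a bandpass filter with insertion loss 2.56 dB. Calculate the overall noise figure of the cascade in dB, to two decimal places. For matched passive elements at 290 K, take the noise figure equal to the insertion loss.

Convert to linear (a loss of L dB is a gain of −L dB): F_i = 10^(NF_i/10), G_i = 10^(G_i,dB/10)
  Stage 1: F_1 = 10^(2.45/10) = 1.758, G_1 = 10^(−2.45/10) = 0.5689
  Stage 2: F_2 = 10^(1.28/10) = 1.343, G_2 = 10^(18.5/10) = 70.79
  Stage 3: F_3 = 10^(4.81/10) = 3.027, G_3 = 10^(−4.81/10) = 0.3304
  Stage 4: F_4 = 10^(2.56/10) = 1.803, G_4 = 10^(−2.56/10) = 0.5546
Friis cascade:
  F = 1.758 + (1.343 − 1)/0.5689 + (3.027 − 1)/40.27 + (1.803 − 1)/13.30 = 2.471
NF = 10 log₁₀(2.471) = 3.93 dB

3.93 dB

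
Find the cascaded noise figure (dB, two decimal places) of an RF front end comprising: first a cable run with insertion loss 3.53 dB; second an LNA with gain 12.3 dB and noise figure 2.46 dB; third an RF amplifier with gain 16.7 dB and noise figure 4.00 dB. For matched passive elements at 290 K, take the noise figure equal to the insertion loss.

6.20 dB

Convert to linear (a loss of L dB is a gain of −L dB): F_i = 10^(NF_i/10), G_i = 10^(G_i,dB/10)
  Stage 1: F_1 = 10^(3.53/10) = 2.254, G_1 = 10^(−3.53/10) = 0.4436
  Stage 2: F_2 = 10^(2.46/10) = 1.762, G_2 = 10^(12.3/10) = 16.98
  Stage 3: F_3 = 10^(4.00/10) = 2.512, G_3 = 10^(16.7/10) = 46.77
Friis cascade:
  F = 2.254 + (1.762 − 1)/0.4436 + (2.512 − 1)/7.534 = 4.173
NF = 10 log₁₀(4.173) = 6.20 dB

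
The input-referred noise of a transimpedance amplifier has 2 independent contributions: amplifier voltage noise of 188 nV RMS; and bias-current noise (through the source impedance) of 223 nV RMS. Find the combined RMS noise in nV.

292 nV

Uncorrelated sources add in power (mean-square): V_tot = √(ΣV_i²)
V_tot = √[(1.88×10⁻⁷)² + (2.23×10⁻⁷)²] = 2.92×10⁻⁷ V = 292 nV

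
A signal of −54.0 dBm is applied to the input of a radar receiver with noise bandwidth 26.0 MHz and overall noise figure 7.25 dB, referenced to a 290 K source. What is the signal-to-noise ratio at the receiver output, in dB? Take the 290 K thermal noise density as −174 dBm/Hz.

Noise floor: N = −174 + 10 log₁₀(B) + NF
10 log₁₀(2.60×10⁷) = 74.15 dB
N = −174 + 74.15 + 7.25 = −92.60 dBm
SNR = P_sig − N = −54.0 − (−92.60) = 38.60 dB → 38.6 dB

38.6 dB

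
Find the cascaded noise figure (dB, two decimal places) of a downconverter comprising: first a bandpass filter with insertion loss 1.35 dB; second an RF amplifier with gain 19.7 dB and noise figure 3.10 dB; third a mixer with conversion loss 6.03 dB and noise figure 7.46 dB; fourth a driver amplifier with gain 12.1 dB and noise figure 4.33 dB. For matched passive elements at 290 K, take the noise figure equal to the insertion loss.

4.70 dB

Convert to linear (a loss of L dB is a gain of −L dB): F_i = 10^(NF_i/10), G_i = 10^(G_i,dB/10)
  Stage 1: F_1 = 10^(1.35/10) = 1.365, G_1 = 10^(−1.35/10) = 0.7328
  Stage 2: F_2 = 10^(3.10/10) = 2.042, G_2 = 10^(19.7/10) = 93.33
  Stage 3: F_3 = 10^(7.46/10) = 5.572, G_3 = 10^(−6.03/10) = 0.2495
  Stage 4: F_4 = 10^(4.33/10) = 2.710, G_4 = 10^(12.1/10) = 16.22
Friis cascade:
  F = 1.365 + (2.042 − 1)/0.7328 + (5.572 − 1)/68.39 + (2.710 − 1)/17.06 = 2.953
NF = 10 log₁₀(2.953) = 4.70 dB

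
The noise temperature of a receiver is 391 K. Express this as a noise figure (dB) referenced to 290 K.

F = 1 + T_e/T₀ = 1 + 391/290 = 2.34828
NF = 10 log₁₀(2.34828) = 3.71 dB

3.71 dB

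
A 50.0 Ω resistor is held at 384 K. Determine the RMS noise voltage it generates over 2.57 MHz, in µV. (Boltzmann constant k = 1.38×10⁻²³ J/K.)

1.65 µV

V_n = √(4kTRB)
4kTRB = 4 × 1.38×10⁻²³ × 384 × 5.00×10¹ × 2.57×10⁶ = 2.72×10⁻¹² V²
V_n = √(2.72×10⁻¹²) = 1.65×10⁻⁶ V = 1.65 µV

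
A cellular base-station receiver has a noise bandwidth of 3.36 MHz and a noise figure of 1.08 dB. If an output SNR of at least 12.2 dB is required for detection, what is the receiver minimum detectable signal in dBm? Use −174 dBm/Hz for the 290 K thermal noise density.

Sensitivity = −174 + 10 log₁₀(B) + NF + SNR_min
= −174 + 65.26 + 1.08 + 12.2
= −95.46 dBm → −95.5 dBm

−95.5 dBm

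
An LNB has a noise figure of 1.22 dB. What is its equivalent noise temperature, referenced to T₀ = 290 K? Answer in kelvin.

94.1 K

F = 10^(1.22/10) = 1.32434
T_e = (F − 1)·T₀ = (1.32434 − 1) × 290 = 94.1 K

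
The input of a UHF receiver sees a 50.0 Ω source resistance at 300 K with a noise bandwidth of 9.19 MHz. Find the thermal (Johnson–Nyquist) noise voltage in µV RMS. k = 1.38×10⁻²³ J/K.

V_n = √(4kTRB)
4kTRB = 4 × 1.38×10⁻²³ × 300 × 5.00×10¹ × 9.19×10⁶ = 7.61×10⁻¹² V²
V_n = √(7.61×10⁻¹²) = 2.76×10⁻⁶ V = 2.76 µV

2.76 µV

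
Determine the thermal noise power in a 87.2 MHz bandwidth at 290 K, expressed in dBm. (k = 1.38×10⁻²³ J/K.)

−94.6 dBm

P_n = kTB = 1.38×10⁻²³ × 290 × 8.72×10⁷ = 3.49×10⁻¹³ W
In dBm: 10 log₁₀(3.49×10⁻¹³ / 10⁻³) = −94.6 dBm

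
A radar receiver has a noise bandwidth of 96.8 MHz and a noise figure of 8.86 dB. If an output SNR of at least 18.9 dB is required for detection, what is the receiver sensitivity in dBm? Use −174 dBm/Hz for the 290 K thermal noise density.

Sensitivity = −174 + 10 log₁₀(B) + NF + SNR_min
= −174 + 79.86 + 8.86 + 18.9
= −66.38 dBm → −66.4 dBm

−66.4 dBm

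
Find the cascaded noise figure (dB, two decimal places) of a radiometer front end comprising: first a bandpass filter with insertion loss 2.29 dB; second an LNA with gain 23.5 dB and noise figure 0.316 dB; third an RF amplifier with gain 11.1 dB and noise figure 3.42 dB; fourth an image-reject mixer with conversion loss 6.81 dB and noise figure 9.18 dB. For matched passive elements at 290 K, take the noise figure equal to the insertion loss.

Convert to linear (a loss of L dB is a gain of −L dB): F_i = 10^(NF_i/10), G_i = 10^(G_i,dB/10)
  Stage 1: F_1 = 10^(2.29/10) = 1.694, G_1 = 10^(−2.29/10) = 0.5902
  Stage 2: F_2 = 10^(0.316/10) = 1.075, G_2 = 10^(23.5/10) = 223.9
  Stage 3: F_3 = 10^(3.42/10) = 2.198, G_3 = 10^(11.1/10) = 12.88
  Stage 4: F_4 = 10^(9.18/10) = 8.279, G_4 = 10^(−6.81/10) = 0.2084
Friis cascade:
  F = 1.694 + (1.075 − 1)/0.5902 + (2.198 − 1)/132.1 + (8.279 − 1)/1702 = 1.836
NF = 10 log₁₀(1.836) = 2.64 dB

2.64 dB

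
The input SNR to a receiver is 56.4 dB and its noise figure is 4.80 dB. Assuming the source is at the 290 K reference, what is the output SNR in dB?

51.60 dB

By definition F = SNR_in/SNR_out, so in dB: SNR_out = SNR_in − NF
SNR_out = 56.4 − 4.80 = 51.60 dB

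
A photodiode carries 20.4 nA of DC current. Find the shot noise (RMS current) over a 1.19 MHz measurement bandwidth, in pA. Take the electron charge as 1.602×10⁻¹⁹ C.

I_n = √(2qI·B)
2qI·B = 2 × 1.602×10⁻¹⁹ × 2.04×10⁻⁸ × 1.19×10⁶ = 7.78×10⁻²¹ A²
I_n = √(7.78×10⁻²¹) = 8.82×10⁻¹¹ A = 88.2 pA

88.2 pA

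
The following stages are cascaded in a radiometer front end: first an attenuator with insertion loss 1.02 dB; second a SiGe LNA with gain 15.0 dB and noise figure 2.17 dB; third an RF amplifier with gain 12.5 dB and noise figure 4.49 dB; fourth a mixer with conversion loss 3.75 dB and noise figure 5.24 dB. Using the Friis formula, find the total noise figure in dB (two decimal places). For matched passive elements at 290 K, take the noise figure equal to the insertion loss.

3.35 dB

Convert to linear (a loss of L dB is a gain of −L dB): F_i = 10^(NF_i/10), G_i = 10^(G_i,dB/10)
  Stage 1: F_1 = 10^(1.02/10) = 1.265, G_1 = 10^(−1.02/10) = 0.7907
  Stage 2: F_2 = 10^(2.17/10) = 1.648, G_2 = 10^(15.0/10) = 31.62
  Stage 3: F_3 = 10^(4.49/10) = 2.812, G_3 = 10^(12.5/10) = 17.78
  Stage 4: F_4 = 10^(5.24/10) = 3.342, G_4 = 10^(−3.75/10) = 0.4217
Friis cascade:
  F = 1.265 + (1.648 − 1)/0.7907 + (2.812 − 1)/25.00 + (3.342 − 1)/444.6 = 2.162
NF = 10 log₁₀(2.162) = 3.35 dB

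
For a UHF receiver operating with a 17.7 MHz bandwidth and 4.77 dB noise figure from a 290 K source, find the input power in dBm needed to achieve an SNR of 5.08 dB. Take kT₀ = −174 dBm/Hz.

−91.7 dBm

Sensitivity = −174 + 10 log₁₀(B) + NF + SNR_min
= −174 + 72.48 + 4.77 + 5.08
= −91.67 dBm → −91.7 dBm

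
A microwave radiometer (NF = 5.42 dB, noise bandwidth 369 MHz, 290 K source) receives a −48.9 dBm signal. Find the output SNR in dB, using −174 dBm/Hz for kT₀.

34.0 dB

Noise floor: N = −174 + 10 log₁₀(B) + NF
10 log₁₀(3.69×10⁸) = 85.67 dB
N = −174 + 85.67 + 5.42 = −82.91 dBm
SNR = P_sig − N = −48.9 − (−82.91) = 34.01 dB → 34.0 dB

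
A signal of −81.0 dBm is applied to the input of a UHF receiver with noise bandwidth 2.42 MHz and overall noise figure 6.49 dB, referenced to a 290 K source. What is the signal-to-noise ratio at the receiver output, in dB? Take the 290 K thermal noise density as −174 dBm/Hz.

Noise floor: N = −174 + 10 log₁₀(B) + NF
10 log₁₀(2.42×10⁶) = 63.84 dB
N = −174 + 63.84 + 6.49 = −103.67 dBm
SNR = P_sig − N = −81.0 − (−103.67) = 22.67 dB → 22.7 dB

22.7 dB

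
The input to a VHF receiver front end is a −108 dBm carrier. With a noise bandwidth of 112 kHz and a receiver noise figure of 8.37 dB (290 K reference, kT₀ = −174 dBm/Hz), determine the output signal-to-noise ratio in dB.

Noise floor: N = −174 + 10 log₁₀(B) + NF
10 log₁₀(1.12×10⁵) = 50.49 dB
N = −174 + 50.49 + 8.37 = −115.14 dBm
SNR = P_sig − N = −108 − (−115.14) = 7.14 dB → 7.1 dB

7.1 dB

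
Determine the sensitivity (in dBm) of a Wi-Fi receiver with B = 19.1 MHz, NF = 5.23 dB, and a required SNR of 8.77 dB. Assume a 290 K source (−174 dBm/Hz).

Sensitivity = −174 + 10 log₁₀(B) + NF + SNR_min
= −174 + 72.81 + 5.23 + 8.77
= −87.19 dBm → −87.2 dBm

−87.2 dBm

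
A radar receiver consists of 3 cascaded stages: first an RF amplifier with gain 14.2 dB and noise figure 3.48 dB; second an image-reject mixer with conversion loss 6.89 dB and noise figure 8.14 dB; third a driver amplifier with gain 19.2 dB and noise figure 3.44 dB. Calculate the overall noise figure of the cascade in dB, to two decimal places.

4.25 dB

Convert to linear (a loss of L dB is a gain of −L dB): F_i = 10^(NF_i/10), G_i = 10^(G_i,dB/10)
  Stage 1: F_1 = 10^(3.48/10) = 2.228, G_1 = 10^(14.2/10) = 26.30
  Stage 2: F_2 = 10^(8.14/10) = 6.516, G_2 = 10^(−6.89/10) = 0.2046
  Stage 3: F_3 = 10^(3.44/10) = 2.208, G_3 = 10^(19.2/10) = 83.18
Friis cascade:
  F = 2.228 + (6.516 − 1)/26.30 + (2.208 − 1)/5.383 = 2.663
NF = 10 log₁₀(2.663) = 4.25 dB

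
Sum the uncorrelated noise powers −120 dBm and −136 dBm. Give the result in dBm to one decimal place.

−119.9 dBm

Convert to linear, add, convert back:
P₁ = 1.00×10⁻¹⁵ W, P₂ = 2.51×10⁻¹⁷ W
P_tot = 1.03×10⁻¹⁵ W → 10 log₁₀(P_tot / 10⁻³) = −119.9 dBm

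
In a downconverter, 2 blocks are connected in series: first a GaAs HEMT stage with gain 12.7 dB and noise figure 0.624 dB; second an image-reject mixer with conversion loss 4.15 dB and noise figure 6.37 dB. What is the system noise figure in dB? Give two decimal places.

Convert to linear (a loss of L dB is a gain of −L dB): F_i = 10^(NF_i/10), G_i = 10^(G_i,dB/10)
  Stage 1: F_1 = 10^(0.624/10) = 1.155, G_1 = 10^(12.7/10) = 18.62
  Stage 2: F_2 = 10^(6.37/10) = 4.335, G_2 = 10^(−4.15/10) = 0.3846
Friis cascade:
  F = 1.155 + (4.335 − 1)/18.62 = 1.334
NF = 10 log₁₀(1.334) = 1.25 dB

1.25 dB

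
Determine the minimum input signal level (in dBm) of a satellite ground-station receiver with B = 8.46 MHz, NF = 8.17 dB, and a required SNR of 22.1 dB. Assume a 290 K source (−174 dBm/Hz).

−74.5 dBm

Sensitivity = −174 + 10 log₁₀(B) + NF + SNR_min
= −174 + 69.27 + 8.17 + 22.1
= −74.46 dBm → −74.5 dBm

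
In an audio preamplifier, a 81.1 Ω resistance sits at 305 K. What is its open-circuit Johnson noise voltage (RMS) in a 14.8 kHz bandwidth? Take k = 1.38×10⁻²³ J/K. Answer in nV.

V_n = √(4kTRB)
4kTRB = 4 × 1.38×10⁻²³ × 305 × 8.11×10¹ × 1.48×10⁴ = 2.02×10⁻¹⁴ V²
V_n = √(2.02×10⁻¹⁴) = 1.42×10⁻⁷ V = 142 nV

142 nV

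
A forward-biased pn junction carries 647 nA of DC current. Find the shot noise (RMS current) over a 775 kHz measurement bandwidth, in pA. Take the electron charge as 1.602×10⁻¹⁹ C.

401 pA

I_n = √(2qI·B)
2qI·B = 2 × 1.602×10⁻¹⁹ × 6.47×10⁻⁷ × 7.75×10⁵ = 1.61×10⁻¹⁹ A²
I_n = √(1.61×10⁻¹⁹) = 4.01×10⁻¹⁰ A = 401 pA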